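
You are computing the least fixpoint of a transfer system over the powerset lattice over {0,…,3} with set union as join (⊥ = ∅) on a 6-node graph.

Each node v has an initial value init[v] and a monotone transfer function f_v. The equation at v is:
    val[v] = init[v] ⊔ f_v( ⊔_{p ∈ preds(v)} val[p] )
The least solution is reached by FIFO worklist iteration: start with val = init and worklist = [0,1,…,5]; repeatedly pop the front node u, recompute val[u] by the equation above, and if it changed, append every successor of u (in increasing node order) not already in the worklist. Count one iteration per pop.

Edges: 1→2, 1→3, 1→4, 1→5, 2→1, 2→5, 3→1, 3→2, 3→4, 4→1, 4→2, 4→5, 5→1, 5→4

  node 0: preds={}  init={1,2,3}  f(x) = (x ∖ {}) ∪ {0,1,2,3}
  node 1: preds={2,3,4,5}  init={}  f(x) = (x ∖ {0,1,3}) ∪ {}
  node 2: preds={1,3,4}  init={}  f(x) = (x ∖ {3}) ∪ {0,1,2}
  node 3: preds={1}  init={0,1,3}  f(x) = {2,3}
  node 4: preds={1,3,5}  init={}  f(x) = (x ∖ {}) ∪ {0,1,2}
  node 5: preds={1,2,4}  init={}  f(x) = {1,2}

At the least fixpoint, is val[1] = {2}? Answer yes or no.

yes

Iteration log — 11 steps:
  step 1. node 0  ⊔preds={}  new={0,1,2,3}  old={1,2,3}  +wl: 
  step 2. node 1  ⊔preds={0,1,3}  new={}  stable
  step 3. node 2  ⊔preds={0,1,3}  new={0,1,2}  old={}  +wl: 1
  step 4. node 3  ⊔preds={}  new={0,1,2,3}  old={0,1,3}  +wl: 2
  step 5. node 4  ⊔preds={0,1,2,3}  new={0,1,2,3}  old={}  +wl: 
  step 6. node 5  ⊔preds={0,1,2,3}  new={1,2}  old={}  +wl: 4
  step 7. node 1  ⊔preds={0,1,2,3}  new={2}  old={}  +wl: 3,5
  step 8. node 2  ⊔preds={0,1,2,3}  new={0,1,2}  stable
  step 9. node 4  ⊔preds={0,1,2,3}  new={0,1,2,3}  stable
  step 10. node 3  ⊔preds={2}  new={0,1,2,3}  stable
  step 11. node 5  ⊔preds={0,1,2,3}  new={1,2}  stable

Least fixpoint reached:
  node 0: {0,1,2,3}
  node 1: {2}
  node 2: {0,1,2}
  node 3: {0,1,2,3}
  node 4: {0,1,2,3}
  node 5: {1,2}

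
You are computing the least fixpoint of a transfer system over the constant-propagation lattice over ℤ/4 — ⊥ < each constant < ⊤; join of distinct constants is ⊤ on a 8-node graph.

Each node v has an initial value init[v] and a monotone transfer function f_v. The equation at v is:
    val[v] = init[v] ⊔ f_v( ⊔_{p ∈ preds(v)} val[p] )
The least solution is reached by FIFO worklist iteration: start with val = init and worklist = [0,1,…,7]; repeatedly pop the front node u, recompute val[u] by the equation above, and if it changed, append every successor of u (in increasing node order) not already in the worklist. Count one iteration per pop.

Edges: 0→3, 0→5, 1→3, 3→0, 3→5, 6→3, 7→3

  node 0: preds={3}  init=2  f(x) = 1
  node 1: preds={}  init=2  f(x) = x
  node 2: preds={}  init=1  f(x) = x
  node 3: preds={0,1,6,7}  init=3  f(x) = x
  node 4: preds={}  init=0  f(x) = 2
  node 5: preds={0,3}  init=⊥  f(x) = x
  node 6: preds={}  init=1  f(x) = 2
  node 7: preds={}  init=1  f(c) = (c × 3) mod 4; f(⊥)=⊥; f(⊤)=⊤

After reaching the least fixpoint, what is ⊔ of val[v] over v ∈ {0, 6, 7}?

⊤

Trace (10 dequeues):
  [1] u=0 | in 3 | out ⊤ | prev 2 | push {}
  [2] u=1 | in ⊥ | out 2 | ==
  [3] u=2 | in ⊥ | out 1 | ==
  [4] u=3 | in ⊤ | out ⊤ | prev 3 | push {0}
  [5] u=4 | in ⊥ | out ⊤ | prev 0 | push {}
  [6] u=5 | in ⊤ | out ⊤ | prev ⊥ | push {}
  [7] u=6 | in ⊥ | out ⊤ | prev 1 | push {3}
  [8] u=7 | in ⊥ | out 1 | ==
  [9] u=0 | in ⊤ | out ⊤ | ==
  [10] u=3 | in ⊤ | out ⊤ | ==

Converged values:
  [0] ⊤
  [1] 2
  [2] 1
  [3] ⊤
  [4] ⊤
  [5] ⊤
  [6] ⊤
  [7] 1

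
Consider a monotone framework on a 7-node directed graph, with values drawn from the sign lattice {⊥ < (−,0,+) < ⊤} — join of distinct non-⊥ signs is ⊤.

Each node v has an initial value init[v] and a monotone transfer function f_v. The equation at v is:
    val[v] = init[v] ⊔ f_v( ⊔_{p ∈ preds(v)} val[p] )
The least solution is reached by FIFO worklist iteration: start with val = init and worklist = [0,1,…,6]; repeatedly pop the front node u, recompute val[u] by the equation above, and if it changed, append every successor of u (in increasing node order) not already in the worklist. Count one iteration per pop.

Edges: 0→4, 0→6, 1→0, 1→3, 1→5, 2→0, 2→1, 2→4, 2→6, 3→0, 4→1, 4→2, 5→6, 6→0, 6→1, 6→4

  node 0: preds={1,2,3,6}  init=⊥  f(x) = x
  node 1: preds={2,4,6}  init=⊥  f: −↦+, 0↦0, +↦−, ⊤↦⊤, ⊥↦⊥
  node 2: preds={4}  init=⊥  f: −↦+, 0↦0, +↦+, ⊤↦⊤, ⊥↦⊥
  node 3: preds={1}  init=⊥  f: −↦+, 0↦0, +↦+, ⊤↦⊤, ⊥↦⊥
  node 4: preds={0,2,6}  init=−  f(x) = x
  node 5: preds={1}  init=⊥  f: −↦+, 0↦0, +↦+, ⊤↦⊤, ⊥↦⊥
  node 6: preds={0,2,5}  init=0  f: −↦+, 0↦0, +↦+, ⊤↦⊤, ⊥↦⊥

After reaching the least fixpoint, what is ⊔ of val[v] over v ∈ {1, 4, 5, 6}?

Worklist (14 pops):
  #1 pop 0: in=0 → 0 (was ⊥); enqueue []
  #2 pop 1: in=⊤ → ⊤ (was ⊥); enqueue [0]
  #3 pop 2: in=− → + (was ⊥); enqueue [1]
  #4 pop 3: in=⊤ → ⊤ (was ⊥); enqueue []
  #5 pop 4: in=⊤ → ⊤ (was −); enqueue [2]
  #6 pop 5: in=⊤ → ⊤ (was ⊥); enqueue []
  #7 pop 6: in=⊤ → ⊤ (was 0); enqueue [4]
  #8 pop 0: in=⊤ → ⊤ (was 0); enqueue [6]
  #9 pop 1: in=⊤ → ⊤ (no change)
  #10 pop 2: in=⊤ → ⊤ (was +); enqueue [0,1]
  #11 pop 4: in=⊤ → ⊤ (no change)
  #12 pop 6: in=⊤ → ⊤ (no change)
  #13 pop 0: in=⊤ → ⊤ (no change)
  #14 pop 1: in=⊤ → ⊤ (no change)

Fixpoint:
  val[0] = ⊤
  val[1] = ⊤
  val[2] = ⊤
  val[3] = ⊤
  val[4] = ⊤
  val[5] = ⊤
  val[6] = ⊤

⊤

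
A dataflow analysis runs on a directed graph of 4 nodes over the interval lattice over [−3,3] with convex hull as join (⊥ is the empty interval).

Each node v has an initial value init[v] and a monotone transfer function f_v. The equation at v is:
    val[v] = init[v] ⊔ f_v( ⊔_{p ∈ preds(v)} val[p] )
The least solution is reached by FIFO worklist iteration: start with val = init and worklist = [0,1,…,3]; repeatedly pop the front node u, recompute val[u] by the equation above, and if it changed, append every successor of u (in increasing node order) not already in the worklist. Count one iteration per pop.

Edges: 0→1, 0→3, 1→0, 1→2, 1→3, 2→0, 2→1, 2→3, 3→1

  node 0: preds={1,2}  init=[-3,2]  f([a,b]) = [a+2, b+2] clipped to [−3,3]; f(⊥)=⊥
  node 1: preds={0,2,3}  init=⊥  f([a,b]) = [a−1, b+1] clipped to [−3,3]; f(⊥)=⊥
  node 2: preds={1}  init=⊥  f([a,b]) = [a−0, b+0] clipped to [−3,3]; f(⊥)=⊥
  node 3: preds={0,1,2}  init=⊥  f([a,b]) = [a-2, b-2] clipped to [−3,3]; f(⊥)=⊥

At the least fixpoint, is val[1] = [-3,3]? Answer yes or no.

Trace (7 dequeues):
  [1] u=0 | in ⊥ | out [-3,2] | ==
  [2] u=1 | in [-3,2] | out [-3,3] | prev ⊥ | push {0}
  [3] u=2 | in [-3,3] | out [-3,3] | prev ⊥ | push {1}
  [4] u=3 | in [-3,3] | out [-3,1] | prev ⊥ | push {}
  [5] u=0 | in [-3,3] | out [-3,3] | prev [-3,2] | push {3}
  [6] u=1 | in [-3,3] | out [-3,3] | ==
  [7] u=3 | in [-3,3] | out [-3,1] | ==

Converged values:
  [0] [-3,3]
  [1] [-3,3]
  [2] [-3,3]
  [3] [-3,1]

yes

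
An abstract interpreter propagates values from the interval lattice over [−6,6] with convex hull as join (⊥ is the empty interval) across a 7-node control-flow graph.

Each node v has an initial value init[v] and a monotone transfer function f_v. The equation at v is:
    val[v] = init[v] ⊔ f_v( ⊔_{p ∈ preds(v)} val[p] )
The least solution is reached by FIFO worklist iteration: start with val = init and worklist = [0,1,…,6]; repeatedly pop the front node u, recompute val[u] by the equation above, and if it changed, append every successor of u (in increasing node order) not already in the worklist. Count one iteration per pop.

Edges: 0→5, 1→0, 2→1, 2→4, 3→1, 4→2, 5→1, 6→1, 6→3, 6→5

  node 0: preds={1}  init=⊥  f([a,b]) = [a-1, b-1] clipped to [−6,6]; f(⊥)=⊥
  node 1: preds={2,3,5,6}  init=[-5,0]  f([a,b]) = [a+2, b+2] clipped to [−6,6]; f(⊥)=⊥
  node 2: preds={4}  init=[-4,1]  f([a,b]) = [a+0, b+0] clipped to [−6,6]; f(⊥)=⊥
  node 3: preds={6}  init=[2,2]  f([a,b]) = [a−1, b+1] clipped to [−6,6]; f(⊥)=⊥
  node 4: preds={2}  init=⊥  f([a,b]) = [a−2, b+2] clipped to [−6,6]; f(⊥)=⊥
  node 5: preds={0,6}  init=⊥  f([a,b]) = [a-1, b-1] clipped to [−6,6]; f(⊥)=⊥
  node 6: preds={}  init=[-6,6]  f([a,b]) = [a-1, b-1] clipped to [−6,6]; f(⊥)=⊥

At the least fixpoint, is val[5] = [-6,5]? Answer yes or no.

Worklist (19 pops):
  #1 pop 0: in=[-5,0] → [-6,-1] (was ⊥); enqueue []
  #2 pop 1: in=[-6,6] → [-5,6] (was [-5,0]); enqueue [0]
  #3 pop 2: in=⊥ → [-4,1] (no change)
  #4 pop 3: in=[-6,6] → [-6,6] (was [2,2]); enqueue [1]
  #5 pop 4: in=[-4,1] → [-6,3] (was ⊥); enqueue [2]
  #6 pop 5: in=[-6,6] → [-6,5] (was ⊥); enqueue []
  #7 pop 6: in=⊥ → [-6,6] (no change)
  #8 pop 0: in=[-5,6] → [-6,5] (was [-6,-1]); enqueue [5]
  #9 pop 1: in=[-6,6] → [-5,6] (no change)
  #10 pop 2: in=[-6,3] → [-6,3] (was [-4,1]); enqueue [1,4]
  #11 pop 5: in=[-6,6] → [-6,5] (no change)
  #12 pop 1: in=[-6,6] → [-5,6] (no change)
  #13 pop 4: in=[-6,3] → [-6,5] (was [-6,3]); enqueue [2]
  #14 pop 2: in=[-6,5] → [-6,5] (was [-6,3]); enqueue [1,4]
  #15 pop 1: in=[-6,6] → [-5,6] (no change)
  #16 pop 4: in=[-6,5] → [-6,6] (was [-6,5]); enqueue [2]
  #17 pop 2: in=[-6,6] → [-6,6] (was [-6,5]); enqueue [1,4]
  #18 pop 1: in=[-6,6] → [-5,6] (no change)
  #19 pop 4: in=[-6,6] → [-6,6] (no change)

Fixpoint:
  val[0] = [-6,5]
  val[1] = [-5,6]
  val[2] = [-6,6]
  val[3] = [-6,6]
  val[4] = [-6,6]
  val[5] = [-6,5]
  val[6] = [-6,6]

yes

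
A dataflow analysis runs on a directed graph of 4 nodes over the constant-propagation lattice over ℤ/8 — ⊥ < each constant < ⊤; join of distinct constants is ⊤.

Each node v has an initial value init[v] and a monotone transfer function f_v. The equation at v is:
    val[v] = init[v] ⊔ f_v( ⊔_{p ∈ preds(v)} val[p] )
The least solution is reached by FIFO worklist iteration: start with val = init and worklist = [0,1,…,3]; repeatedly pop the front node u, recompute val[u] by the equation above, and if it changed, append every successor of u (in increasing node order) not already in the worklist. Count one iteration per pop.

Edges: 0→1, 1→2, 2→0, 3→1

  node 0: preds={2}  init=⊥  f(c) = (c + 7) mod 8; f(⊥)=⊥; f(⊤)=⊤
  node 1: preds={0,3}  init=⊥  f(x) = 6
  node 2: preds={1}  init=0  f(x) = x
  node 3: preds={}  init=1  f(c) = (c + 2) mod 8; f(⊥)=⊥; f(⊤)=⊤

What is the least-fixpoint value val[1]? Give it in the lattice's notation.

Trace (6 dequeues):
  [1] u=0 | in 0 | out 7 | prev ⊥ | push {}
  [2] u=1 | in ⊤ | out 6 | prev ⊥ | push {}
  [3] u=2 | in 6 | out ⊤ | prev 0 | push {0}
  [4] u=3 | in ⊥ | out 1 | ==
  [5] u=0 | in ⊤ | out ⊤ | prev 7 | push {1}
  [6] u=1 | in ⊤ | out 6 | ==

Converged values:
  [0] ⊤
  [1] 6
  [2] ⊤
  [3] 1

6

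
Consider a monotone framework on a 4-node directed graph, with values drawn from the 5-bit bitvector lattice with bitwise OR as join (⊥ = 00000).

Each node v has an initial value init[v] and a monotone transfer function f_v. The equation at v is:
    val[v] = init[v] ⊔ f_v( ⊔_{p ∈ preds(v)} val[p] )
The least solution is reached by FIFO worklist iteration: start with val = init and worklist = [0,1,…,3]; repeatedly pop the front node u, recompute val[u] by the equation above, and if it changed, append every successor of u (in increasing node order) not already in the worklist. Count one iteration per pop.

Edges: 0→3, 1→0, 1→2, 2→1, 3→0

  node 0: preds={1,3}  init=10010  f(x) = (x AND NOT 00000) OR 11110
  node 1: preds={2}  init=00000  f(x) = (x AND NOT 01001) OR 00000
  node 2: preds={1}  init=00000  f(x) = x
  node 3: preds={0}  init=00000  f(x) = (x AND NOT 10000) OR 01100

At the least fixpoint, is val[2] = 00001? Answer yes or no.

Trace (5 dequeues):
  [1] u=0 | in 00000 | out 11110 | prev 10010 | push {}
  [2] u=1 | in 00000 | out 00000 | ==
  [3] u=2 | in 00000 | out 00000 | ==
  [4] u=3 | in 11110 | out 01110 | prev 00000 | push {0}
  [5] u=0 | in 01110 | out 11110 | ==

Converged values:
  [0] 11110
  [1] 00000
  [2] 00000
  [3] 01110

no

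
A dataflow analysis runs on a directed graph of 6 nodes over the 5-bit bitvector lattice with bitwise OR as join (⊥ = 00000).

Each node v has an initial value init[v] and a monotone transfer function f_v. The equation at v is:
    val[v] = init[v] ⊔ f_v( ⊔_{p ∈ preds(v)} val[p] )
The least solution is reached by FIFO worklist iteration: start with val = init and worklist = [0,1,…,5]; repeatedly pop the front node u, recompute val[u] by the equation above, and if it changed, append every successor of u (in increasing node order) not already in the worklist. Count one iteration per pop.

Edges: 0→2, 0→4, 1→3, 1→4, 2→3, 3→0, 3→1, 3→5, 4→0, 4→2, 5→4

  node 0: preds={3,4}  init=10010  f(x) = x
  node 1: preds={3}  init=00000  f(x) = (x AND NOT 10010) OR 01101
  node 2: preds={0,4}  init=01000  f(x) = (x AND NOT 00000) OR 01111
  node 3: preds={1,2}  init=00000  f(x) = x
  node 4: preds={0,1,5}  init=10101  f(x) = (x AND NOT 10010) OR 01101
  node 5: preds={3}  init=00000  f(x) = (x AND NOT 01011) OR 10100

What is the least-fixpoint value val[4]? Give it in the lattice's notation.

Worklist (10 pops):
  #1 pop 0: in=10101 → 10111 (was 10010); enqueue []
  #2 pop 1: in=00000 → 01101 (was 00000); enqueue []
  #3 pop 2: in=10111 → 11111 (was 01000); enqueue []
  #4 pop 3: in=11111 → 11111 (was 00000); enqueue [0,1]
  #5 pop 4: in=11111 → 11101 (was 10101); enqueue [2]
  #6 pop 5: in=11111 → 10100 (was 00000); enqueue [4]
  #7 pop 0: in=11111 → 11111 (was 10111); enqueue []
  #8 pop 1: in=11111 → 01101 (no change)
  #9 pop 2: in=11111 → 11111 (no change)
  #10 pop 4: in=11111 → 11101 (no change)

Fixpoint:
  val[0] = 11111
  val[1] = 01101
  val[2] = 11111
  val[3] = 11111
  val[4] = 11101
  val[5] = 10100

11101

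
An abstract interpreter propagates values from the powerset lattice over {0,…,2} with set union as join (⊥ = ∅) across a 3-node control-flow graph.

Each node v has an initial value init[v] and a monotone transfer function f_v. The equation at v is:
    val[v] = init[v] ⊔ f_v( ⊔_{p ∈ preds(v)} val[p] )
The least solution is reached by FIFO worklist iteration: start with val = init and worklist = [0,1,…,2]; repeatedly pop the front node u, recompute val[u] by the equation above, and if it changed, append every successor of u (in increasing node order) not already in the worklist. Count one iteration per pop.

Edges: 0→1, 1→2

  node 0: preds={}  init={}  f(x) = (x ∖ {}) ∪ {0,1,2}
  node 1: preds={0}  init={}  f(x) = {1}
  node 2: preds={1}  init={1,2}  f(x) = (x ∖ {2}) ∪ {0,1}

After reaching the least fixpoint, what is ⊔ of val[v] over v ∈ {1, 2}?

Iteration log — 3 steps:
  step 1. node 0  ⊔preds={}  new={0,1,2}  old={}  +wl: 
  step 2. node 1  ⊔preds={0,1,2}  new={1}  old={}  +wl: 
  step 3. node 2  ⊔preds={1}  new={0,1,2}  old={1,2}  +wl: 

Least fixpoint reached:
  node 0: {0,1,2}
  node 1: {1}
  node 2: {0,1,2}

{0,1,2}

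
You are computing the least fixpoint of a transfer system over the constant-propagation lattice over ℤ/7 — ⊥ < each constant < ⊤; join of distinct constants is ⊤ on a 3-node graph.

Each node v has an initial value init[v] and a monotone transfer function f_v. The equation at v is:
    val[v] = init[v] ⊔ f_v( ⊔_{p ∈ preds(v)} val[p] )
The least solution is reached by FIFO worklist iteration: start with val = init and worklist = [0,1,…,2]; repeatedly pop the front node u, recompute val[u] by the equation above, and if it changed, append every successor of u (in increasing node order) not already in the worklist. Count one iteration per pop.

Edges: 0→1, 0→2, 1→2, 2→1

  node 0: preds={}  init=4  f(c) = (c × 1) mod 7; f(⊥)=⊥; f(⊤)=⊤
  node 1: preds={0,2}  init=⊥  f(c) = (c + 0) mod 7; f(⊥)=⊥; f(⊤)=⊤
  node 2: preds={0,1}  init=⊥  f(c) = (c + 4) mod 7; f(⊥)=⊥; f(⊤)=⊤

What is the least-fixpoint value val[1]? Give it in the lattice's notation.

Iteration log — 6 steps:
  step 1. node 0  ⊔preds=⊥  new=4  stable
  step 2. node 1  ⊔preds=4  new=4  old=⊥  +wl: 
  step 3. node 2  ⊔preds=4  new=1  old=⊥  +wl: 1
  step 4. node 1  ⊔preds=⊤  new=⊤  old=4  +wl: 2
  step 5. node 2  ⊔preds=⊤  new=⊤  old=1  +wl: 1
  step 6. node 1  ⊔preds=⊤  new=⊤  stable

Least fixpoint reached:
  node 0: 4
  node 1: ⊤
  node 2: ⊤

⊤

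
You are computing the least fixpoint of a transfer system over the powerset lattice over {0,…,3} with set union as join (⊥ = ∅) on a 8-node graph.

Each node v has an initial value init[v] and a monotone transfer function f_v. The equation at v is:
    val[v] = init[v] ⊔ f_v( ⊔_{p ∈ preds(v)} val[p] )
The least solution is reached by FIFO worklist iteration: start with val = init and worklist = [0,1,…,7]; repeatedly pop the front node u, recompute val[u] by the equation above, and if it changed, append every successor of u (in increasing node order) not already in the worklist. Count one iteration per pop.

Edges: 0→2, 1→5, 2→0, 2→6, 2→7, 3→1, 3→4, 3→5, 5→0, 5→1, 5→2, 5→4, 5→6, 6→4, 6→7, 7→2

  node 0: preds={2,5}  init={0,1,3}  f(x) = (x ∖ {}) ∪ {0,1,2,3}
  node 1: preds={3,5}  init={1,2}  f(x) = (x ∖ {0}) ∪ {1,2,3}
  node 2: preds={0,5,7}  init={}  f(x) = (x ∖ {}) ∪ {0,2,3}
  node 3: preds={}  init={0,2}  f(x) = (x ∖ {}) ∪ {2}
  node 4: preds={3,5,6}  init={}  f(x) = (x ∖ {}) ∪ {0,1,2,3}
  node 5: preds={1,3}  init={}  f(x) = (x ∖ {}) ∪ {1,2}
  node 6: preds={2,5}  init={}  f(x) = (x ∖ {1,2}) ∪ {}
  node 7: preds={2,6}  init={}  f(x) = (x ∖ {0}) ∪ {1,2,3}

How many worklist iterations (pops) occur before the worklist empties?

Iteration log — 12 steps:
  step 1. node 0  ⊔preds={}  new={0,1,2,3}  old={0,1,3}  +wl: 
  step 2. node 1  ⊔preds={0,2}  new={1,2,3}  old={1,2}  +wl: 
  step 3. node 2  ⊔preds={0,1,2,3}  new={0,1,2,3}  old={}  +wl: 0
  step 4. node 3  ⊔preds={}  new={0,2}  stable
  step 5. node 4  ⊔preds={0,2}  new={0,1,2,3}  old={}  +wl: 
  step 6. node 5  ⊔preds={0,1,2,3}  new={0,1,2,3}  old={}  +wl: 1,2,4
  step 7. node 6  ⊔preds={0,1,2,3}  new={0,3}  old={}  +wl: 
  step 8. node 7  ⊔preds={0,1,2,3}  new={1,2,3}  old={}  +wl: 
  step 9. node 0  ⊔preds={0,1,2,3}  new={0,1,2,3}  stable
  step 10. node 1  ⊔preds={0,1,2,3}  new={1,2,3}  stable
  step 11. node 2  ⊔preds={0,1,2,3}  new={0,1,2,3}  stable
  step 12. node 4  ⊔preds={0,1,2,3}  new={0,1,2,3}  stable

Least fixpoint reached:
  node 0: {0,1,2,3}
  node 1: {1,2,3}
  node 2: {0,1,2,3}
  node 3: {0,2}
  node 4: {0,1,2,3}
  node 5: {0,1,2,3}
  node 6: {0,3}
  node 7: {1,2,3}

12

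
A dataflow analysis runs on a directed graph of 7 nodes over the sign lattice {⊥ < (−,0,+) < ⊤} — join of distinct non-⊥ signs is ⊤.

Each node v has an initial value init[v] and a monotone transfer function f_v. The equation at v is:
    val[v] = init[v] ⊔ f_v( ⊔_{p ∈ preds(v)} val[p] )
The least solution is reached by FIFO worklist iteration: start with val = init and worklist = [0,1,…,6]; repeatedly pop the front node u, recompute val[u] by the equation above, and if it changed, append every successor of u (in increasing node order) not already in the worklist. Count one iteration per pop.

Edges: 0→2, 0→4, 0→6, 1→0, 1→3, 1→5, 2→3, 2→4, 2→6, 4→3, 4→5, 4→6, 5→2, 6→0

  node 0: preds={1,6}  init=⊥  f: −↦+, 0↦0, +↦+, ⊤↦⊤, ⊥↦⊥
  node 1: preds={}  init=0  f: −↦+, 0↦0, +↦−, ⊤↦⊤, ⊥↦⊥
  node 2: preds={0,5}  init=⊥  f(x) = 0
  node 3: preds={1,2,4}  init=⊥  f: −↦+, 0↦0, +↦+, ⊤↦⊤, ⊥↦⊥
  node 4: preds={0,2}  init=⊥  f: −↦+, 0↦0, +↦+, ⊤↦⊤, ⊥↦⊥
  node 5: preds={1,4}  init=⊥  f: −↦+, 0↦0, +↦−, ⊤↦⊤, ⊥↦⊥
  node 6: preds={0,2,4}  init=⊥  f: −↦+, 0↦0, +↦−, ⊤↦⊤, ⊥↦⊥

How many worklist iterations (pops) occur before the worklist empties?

10

Trace (10 dequeues):
  [1] u=0 | in 0 | out 0 | prev ⊥ | push {}
  [2] u=1 | in ⊥ | out 0 | ==
  [3] u=2 | in 0 | out 0 | prev ⊥ | push {}
  [4] u=3 | in 0 | out 0 | prev ⊥ | push {}
  [5] u=4 | in 0 | out 0 | prev ⊥ | push {3}
  [6] u=5 | in 0 | out 0 | prev ⊥ | push {2}
  [7] u=6 | in 0 | out 0 | prev ⊥ | push {0}
  [8] u=3 | in 0 | out 0 | ==
  [9] u=2 | in 0 | out 0 | ==
  [10] u=0 | in 0 | out 0 | ==

Converged values:
  [0] 0
  [1] 0
  [2] 0
  [3] 0
  [4] 0
  [5] 0
  [6] 0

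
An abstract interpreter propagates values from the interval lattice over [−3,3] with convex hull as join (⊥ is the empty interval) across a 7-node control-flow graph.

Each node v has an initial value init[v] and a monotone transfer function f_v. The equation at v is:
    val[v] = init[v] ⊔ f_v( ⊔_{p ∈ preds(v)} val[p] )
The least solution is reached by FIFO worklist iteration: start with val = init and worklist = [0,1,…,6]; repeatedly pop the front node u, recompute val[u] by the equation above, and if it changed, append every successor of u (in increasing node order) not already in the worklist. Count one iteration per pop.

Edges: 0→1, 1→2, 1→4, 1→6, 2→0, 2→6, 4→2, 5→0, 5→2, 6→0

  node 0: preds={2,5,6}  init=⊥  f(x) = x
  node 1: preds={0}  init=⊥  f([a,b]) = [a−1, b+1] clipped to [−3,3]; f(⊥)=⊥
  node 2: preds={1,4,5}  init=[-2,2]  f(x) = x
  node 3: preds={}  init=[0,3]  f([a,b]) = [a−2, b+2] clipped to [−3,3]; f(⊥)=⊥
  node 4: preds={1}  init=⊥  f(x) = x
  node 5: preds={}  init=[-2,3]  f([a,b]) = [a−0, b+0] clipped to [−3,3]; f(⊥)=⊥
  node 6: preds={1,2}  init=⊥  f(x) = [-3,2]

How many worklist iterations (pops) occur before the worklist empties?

10

Trace (10 dequeues):
  [1] u=0 | in [-2,3] | out [-2,3] | prev ⊥ | push {}
  [2] u=1 | in [-2,3] | out [-3,3] | prev ⊥ | push {}
  [3] u=2 | in [-3,3] | out [-3,3] | prev [-2,2] | push {0}
  [4] u=3 | in ⊥ | out [0,3] | ==
  [5] u=4 | in [-3,3] | out [-3,3] | prev ⊥ | push {2}
  [6] u=5 | in ⊥ | out [-2,3] | ==
  [7] u=6 | in [-3,3] | out [-3,2] | prev ⊥ | push {}
  [8] u=0 | in [-3,3] | out [-3,3] | prev [-2,3] | push {1}
  [9] u=2 | in [-3,3] | out [-3,3] | ==
  [10] u=1 | in [-3,3] | out [-3,3] | ==

Converged values:
  [0] [-3,3]
  [1] [-3,3]
  [2] [-3,3]
  [3] [0,3]
  [4] [-3,3]
  [5] [-2,3]
  [6] [-3,2]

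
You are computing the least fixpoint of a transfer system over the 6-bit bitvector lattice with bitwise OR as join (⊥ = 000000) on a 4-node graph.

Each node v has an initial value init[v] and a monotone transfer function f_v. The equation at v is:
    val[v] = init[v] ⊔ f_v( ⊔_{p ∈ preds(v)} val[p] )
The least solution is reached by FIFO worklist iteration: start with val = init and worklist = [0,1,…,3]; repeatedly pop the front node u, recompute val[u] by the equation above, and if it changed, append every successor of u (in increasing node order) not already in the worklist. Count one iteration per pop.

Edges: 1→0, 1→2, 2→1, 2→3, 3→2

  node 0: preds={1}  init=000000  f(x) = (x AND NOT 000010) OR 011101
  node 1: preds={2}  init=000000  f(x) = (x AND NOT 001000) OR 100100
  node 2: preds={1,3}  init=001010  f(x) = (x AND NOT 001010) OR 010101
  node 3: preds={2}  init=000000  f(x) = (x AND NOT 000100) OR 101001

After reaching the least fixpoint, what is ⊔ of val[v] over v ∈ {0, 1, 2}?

111111

Trace (8 dequeues):
  [1] u=0 | in 000000 | out 011101 | prev 000000 | push {}
  [2] u=1 | in 001010 | out 100110 | prev 000000 | push {0}
  [3] u=2 | in 100110 | out 111111 | prev 001010 | push {1}
  [4] u=3 | in 111111 | out 111011 | prev 000000 | push {2}
  [5] u=0 | in 100110 | out 111101 | prev 011101 | push {}
  [6] u=1 | in 111111 | out 110111 | prev 100110 | push {0}
  [7] u=2 | in 111111 | out 111111 | ==
  [8] u=0 | in 110111 | out 111101 | ==

Converged values:
  [0] 111101
  [1] 110111
  [2] 111111
  [3] 111011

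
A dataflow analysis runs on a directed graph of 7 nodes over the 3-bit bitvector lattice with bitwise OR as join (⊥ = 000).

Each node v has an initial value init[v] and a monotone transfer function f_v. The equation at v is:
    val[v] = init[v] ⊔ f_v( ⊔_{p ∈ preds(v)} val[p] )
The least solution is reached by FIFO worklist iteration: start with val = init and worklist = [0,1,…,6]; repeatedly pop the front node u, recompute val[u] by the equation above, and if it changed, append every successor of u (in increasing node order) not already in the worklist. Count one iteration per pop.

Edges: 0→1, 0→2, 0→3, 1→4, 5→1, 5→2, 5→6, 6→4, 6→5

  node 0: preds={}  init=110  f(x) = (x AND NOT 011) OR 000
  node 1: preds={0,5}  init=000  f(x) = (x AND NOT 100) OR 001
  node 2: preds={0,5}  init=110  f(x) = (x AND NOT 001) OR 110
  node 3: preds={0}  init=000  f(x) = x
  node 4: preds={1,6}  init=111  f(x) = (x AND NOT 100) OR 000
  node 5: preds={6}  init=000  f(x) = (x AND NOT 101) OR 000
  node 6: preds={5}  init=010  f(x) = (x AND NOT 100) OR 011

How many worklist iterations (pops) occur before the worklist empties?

11

Iteration log — 11 steps:
  step 1. node 0  ⊔preds=000  new=110  stable
  step 2. node 1  ⊔preds=110  new=011  old=000  +wl: 
  step 3. node 2  ⊔preds=110  new=110  stable
  step 4. node 3  ⊔preds=110  new=110  old=000  +wl: 
  step 5. node 4  ⊔preds=011  new=111  stable
  step 6. node 5  ⊔preds=010  new=010  old=000  +wl: 1,2
  step 7. node 6  ⊔preds=010  new=011  old=010  +wl: 4,5
  step 8. node 1  ⊔preds=110  new=011  stable
  step 9. node 2  ⊔preds=110  new=110  stable
  step 10. node 4  ⊔preds=011  new=111  stable
  step 11. node 5  ⊔preds=011  new=010  stable

Least fixpoint reached:
  node 0: 110
  node 1: 011
  node 2: 110
  node 3: 110
  node 4: 111
  node 5: 010
  node 6: 011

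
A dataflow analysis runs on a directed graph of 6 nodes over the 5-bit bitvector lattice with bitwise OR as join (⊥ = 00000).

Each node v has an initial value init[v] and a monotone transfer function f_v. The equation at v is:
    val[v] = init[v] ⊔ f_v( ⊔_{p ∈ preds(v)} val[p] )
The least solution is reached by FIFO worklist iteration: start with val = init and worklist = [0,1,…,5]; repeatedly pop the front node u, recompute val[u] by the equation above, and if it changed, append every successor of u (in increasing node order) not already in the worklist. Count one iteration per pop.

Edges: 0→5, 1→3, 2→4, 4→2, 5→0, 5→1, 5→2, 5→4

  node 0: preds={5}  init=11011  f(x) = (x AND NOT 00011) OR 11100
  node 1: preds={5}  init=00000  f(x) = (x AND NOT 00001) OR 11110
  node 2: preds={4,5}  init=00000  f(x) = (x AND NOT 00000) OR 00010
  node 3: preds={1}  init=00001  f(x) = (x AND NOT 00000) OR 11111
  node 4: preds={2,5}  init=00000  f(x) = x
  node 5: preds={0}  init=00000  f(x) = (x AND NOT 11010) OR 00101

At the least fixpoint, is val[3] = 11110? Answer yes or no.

Worklist (11 pops):
  #1 pop 0: in=00000 → 11111 (was 11011); enqueue []
  #2 pop 1: in=00000 → 11110 (was 00000); enqueue []
  #3 pop 2: in=00000 → 00010 (was 00000); enqueue []
  #4 pop 3: in=11110 → 11111 (was 00001); enqueue []
  #5 pop 4: in=00010 → 00010 (was 00000); enqueue [2]
  #6 pop 5: in=11111 → 00101 (was 00000); enqueue [0,1,4]
  #7 pop 2: in=00111 → 00111 (was 00010); enqueue []
  #8 pop 0: in=00101 → 11111 (no change)
  #9 pop 1: in=00101 → 11110 (no change)
  #10 pop 4: in=00111 → 00111 (was 00010); enqueue [2]
  #11 pop 2: in=00111 → 00111 (no change)

Fixpoint:
  val[0] = 11111
  val[1] = 11110
  val[2] = 00111
  val[3] = 11111
  val[4] = 00111
  val[5] = 00101

no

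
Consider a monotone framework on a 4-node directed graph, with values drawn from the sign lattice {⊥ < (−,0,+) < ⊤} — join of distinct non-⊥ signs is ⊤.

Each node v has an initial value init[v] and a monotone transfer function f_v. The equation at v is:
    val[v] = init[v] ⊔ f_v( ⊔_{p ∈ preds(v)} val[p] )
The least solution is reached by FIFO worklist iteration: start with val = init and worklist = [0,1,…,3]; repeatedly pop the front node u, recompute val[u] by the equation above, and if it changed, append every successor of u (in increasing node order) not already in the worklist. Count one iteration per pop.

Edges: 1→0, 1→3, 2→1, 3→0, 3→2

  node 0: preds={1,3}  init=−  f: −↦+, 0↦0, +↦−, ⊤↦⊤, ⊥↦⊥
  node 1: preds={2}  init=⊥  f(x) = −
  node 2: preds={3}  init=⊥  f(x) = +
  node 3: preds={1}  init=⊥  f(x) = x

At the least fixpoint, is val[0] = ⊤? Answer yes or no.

yes

Iteration log — 7 steps:
  step 1. node 0  ⊔preds=⊥  new=−  stable
  step 2. node 1  ⊔preds=⊥  new=−  old=⊥  +wl: 0
  step 3. node 2  ⊔preds=⊥  new=+  old=⊥  +wl: 1
  step 4. node 3  ⊔preds=−  new=−  old=⊥  +wl: 2
  step 5. node 0  ⊔preds=−  new=⊤  old=−  +wl: 
  step 6. node 1  ⊔preds=+  new=−  stable
  step 7. node 2  ⊔preds=−  new=+  stable

Least fixpoint reached:
  node 0: ⊤
  node 1: −
  node 2: +
  node 3: −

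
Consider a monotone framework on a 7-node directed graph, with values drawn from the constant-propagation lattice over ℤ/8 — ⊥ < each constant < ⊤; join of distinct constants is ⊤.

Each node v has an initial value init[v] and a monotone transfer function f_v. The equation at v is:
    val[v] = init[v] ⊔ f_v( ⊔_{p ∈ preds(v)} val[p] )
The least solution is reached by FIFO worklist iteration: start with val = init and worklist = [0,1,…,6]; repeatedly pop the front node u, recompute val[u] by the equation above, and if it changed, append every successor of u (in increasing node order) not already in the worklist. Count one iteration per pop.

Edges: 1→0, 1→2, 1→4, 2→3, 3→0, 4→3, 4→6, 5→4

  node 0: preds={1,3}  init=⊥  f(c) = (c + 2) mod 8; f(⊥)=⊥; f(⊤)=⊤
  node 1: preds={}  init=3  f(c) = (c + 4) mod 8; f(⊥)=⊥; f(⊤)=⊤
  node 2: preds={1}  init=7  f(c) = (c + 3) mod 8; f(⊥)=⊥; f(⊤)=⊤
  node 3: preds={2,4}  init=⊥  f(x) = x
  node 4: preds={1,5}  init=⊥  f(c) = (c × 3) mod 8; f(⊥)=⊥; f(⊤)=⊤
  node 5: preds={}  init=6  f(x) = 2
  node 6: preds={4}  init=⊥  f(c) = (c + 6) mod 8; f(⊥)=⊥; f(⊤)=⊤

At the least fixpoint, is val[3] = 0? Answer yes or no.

no

Iteration log — 10 steps:
  step 1. node 0  ⊔preds=3  new=5  old=⊥  +wl: 
  step 2. node 1  ⊔preds=⊥  new=3  stable
  step 3. node 2  ⊔preds=3  new=⊤  old=7  +wl: 
  step 4. node 3  ⊔preds=⊤  new=⊤  old=⊥  +wl: 0
  step 5. node 4  ⊔preds=⊤  new=⊤  old=⊥  +wl: 3
  step 6. node 5  ⊔preds=⊥  new=⊤  old=6  +wl: 4
  step 7. node 6  ⊔preds=⊤  new=⊤  old=⊥  +wl: 
  step 8. node 0  ⊔preds=⊤  new=⊤  old=5  +wl: 
  step 9. node 3  ⊔preds=⊤  new=⊤  stable
  step 10. node 4  ⊔preds=⊤  new=⊤  stable

Least fixpoint reached:
  node 0: ⊤
  node 1: 3
  node 2: ⊤
  node 3: ⊤
  node 4: ⊤
  node 5: ⊤
  node 6: ⊤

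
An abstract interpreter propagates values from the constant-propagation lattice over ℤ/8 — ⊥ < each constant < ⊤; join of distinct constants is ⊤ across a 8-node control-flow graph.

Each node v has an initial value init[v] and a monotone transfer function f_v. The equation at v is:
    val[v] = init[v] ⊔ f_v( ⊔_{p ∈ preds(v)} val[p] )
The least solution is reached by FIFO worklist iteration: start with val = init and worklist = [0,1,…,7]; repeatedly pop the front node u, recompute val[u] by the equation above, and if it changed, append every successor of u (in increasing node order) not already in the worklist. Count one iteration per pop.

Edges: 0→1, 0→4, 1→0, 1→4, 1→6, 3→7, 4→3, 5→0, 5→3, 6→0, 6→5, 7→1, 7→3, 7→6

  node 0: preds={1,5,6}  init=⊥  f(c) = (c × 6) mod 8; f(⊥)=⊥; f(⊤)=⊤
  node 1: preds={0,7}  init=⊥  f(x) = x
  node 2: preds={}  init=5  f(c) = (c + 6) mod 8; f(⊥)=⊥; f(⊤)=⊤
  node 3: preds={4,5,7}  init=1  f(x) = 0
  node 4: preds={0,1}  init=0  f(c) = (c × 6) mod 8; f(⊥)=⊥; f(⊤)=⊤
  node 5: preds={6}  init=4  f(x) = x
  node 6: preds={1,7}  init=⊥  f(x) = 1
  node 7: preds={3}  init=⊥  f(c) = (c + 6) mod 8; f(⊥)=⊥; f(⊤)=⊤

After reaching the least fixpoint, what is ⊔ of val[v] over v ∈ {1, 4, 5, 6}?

Worklist (16 pops):
  #1 pop 0: in=4 → 0 (was ⊥); enqueue []
  #2 pop 1: in=0 → 0 (was ⊥); enqueue [0]
  #3 pop 2: in=⊥ → 5 (no change)
  #4 pop 3: in=⊤ → ⊤ (was 1); enqueue []
  #5 pop 4: in=0 → 0 (no change)
  #6 pop 5: in=⊥ → 4 (no change)
  #7 pop 6: in=0 → 1 (was ⊥); enqueue [5]
  #8 pop 7: in=⊤ → ⊤ (was ⊥); enqueue [1,3,6]
  #9 pop 0: in=⊤ → ⊤ (was 0); enqueue [4]
  #10 pop 5: in=1 → ⊤ (was 4); enqueue [0]
  #11 pop 1: in=⊤ → ⊤ (was 0); enqueue []
  #12 pop 3: in=⊤ → ⊤ (no change)
  #13 pop 6: in=⊤ → 1 (no change)
  #14 pop 4: in=⊤ → ⊤ (was 0); enqueue [3]
  #15 pop 0: in=⊤ → ⊤ (no change)
  #16 pop 3: in=⊤ → ⊤ (no change)

Fixpoint:
  val[0] = ⊤
  val[1] = ⊤
  val[2] = 5
  val[3] = ⊤
  val[4] = ⊤
  val[5] = ⊤
  val[6] = 1
  val[7] = ⊤

⊤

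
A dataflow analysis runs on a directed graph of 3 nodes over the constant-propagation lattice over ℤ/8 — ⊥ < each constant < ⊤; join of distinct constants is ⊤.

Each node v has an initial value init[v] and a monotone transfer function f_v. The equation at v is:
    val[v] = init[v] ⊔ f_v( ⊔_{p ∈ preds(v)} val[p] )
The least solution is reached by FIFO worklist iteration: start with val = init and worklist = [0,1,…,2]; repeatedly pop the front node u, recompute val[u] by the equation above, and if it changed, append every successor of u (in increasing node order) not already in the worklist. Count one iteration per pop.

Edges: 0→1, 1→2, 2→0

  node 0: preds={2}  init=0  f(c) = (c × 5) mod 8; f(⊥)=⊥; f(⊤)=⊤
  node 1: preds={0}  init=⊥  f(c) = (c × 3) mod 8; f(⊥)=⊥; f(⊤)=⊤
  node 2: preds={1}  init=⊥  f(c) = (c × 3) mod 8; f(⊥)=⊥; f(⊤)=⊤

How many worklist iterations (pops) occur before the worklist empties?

4

Worklist (4 pops):
  #1 pop 0: in=⊥ → 0 (no change)
  #2 pop 1: in=0 → 0 (was ⊥); enqueue []
  #3 pop 2: in=0 → 0 (was ⊥); enqueue [0]
  #4 pop 0: in=0 → 0 (no change)

Fixpoint:
  val[0] = 0
  val[1] = 0
  val[2] = 0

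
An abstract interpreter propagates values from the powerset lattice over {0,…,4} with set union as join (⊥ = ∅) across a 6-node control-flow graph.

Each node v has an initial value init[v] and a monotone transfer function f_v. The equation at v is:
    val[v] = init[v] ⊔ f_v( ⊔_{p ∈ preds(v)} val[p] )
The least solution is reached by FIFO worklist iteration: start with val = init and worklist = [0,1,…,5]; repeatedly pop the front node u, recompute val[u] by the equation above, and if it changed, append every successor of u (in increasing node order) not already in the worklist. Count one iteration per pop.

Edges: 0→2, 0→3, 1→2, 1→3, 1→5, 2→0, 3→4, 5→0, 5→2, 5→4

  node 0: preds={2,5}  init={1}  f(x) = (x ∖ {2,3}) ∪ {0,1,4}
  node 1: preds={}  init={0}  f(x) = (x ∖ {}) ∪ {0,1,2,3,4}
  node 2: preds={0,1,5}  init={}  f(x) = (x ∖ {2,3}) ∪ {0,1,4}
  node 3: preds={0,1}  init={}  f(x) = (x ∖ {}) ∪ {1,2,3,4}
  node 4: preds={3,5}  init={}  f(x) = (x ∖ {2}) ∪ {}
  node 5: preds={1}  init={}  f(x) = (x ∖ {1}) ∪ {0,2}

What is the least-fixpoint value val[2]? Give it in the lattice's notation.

{0,1,4}

Trace (9 dequeues):
  [1] u=0 | in {} | out {0,1,4} | prev {1} | push {}
  [2] u=1 | in {} | out {0,1,2,3,4} | prev {0} | push {}
  [3] u=2 | in {0,1,2,3,4} | out {0,1,4} | prev {} | push {0}
  [4] u=3 | in {0,1,2,3,4} | out {0,1,2,3,4} | prev {} | push {}
  [5] u=4 | in {0,1,2,3,4} | out {0,1,3,4} | prev {} | push {}
  [6] u=5 | in {0,1,2,3,4} | out {0,2,3,4} | prev {} | push {2,4}
  [7] u=0 | in {0,1,2,3,4} | out {0,1,4} | ==
  [8] u=2 | in {0,1,2,3,4} | out {0,1,4} | ==
  [9] u=4 | in {0,1,2,3,4} | out {0,1,3,4} | ==

Converged values:
  [0] {0,1,4}
  [1] {0,1,2,3,4}
  [2] {0,1,4}
  [3] {0,1,2,3,4}
  [4] {0,1,3,4}
  [5] {0,2,3,4}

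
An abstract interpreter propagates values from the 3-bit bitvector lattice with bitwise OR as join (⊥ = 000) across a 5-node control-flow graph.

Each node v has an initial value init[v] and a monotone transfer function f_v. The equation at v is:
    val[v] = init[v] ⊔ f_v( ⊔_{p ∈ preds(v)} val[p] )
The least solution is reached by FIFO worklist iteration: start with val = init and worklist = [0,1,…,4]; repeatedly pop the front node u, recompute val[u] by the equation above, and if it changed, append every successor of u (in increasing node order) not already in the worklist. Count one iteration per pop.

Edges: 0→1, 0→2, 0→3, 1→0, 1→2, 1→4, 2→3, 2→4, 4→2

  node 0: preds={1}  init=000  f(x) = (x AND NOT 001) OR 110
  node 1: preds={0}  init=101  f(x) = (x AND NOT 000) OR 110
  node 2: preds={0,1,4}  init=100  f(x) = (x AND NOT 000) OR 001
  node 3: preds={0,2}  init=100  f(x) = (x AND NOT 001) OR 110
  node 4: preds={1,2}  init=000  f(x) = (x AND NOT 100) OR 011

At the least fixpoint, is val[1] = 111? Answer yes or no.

yes

Trace (7 dequeues):
  [1] u=0 | in 101 | out 110 | prev 000 | push {}
  [2] u=1 | in 110 | out 111 | prev 101 | push {0}
  [3] u=2 | in 111 | out 111 | prev 100 | push {}
  [4] u=3 | in 111 | out 110 | prev 100 | push {}
  [5] u=4 | in 111 | out 011 | prev 000 | push {2}
  [6] u=0 | in 111 | out 110 | ==
  [7] u=2 | in 111 | out 111 | ==

Converged values:
  [0] 110
  [1] 111
  [2] 111
  [3] 110
  [4] 011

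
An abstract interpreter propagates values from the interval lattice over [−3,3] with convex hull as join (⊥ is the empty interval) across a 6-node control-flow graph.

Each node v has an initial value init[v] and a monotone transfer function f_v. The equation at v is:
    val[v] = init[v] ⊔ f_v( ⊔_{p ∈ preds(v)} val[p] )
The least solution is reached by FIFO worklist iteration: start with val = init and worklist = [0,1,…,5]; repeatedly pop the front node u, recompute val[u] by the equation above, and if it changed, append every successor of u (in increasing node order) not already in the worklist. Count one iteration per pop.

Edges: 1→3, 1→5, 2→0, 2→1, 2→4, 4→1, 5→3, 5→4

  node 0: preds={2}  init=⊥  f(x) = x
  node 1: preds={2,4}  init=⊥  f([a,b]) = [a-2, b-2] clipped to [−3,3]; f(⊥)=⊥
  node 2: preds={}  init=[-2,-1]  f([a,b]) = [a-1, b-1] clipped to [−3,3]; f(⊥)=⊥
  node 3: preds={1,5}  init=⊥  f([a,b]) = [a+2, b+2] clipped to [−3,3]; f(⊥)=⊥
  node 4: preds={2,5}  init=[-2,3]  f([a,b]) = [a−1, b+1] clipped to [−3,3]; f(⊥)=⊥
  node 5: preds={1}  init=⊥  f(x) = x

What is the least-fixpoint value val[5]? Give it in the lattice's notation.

Trace (9 dequeues):
  [1] u=0 | in [-2,-1] | out [-2,-1] | prev ⊥ | push {}
  [2] u=1 | in [-2,3] | out [-3,1] | prev ⊥ | push {}
  [3] u=2 | in ⊥ | out [-2,-1] | ==
  [4] u=3 | in [-3,1] | out [-1,3] | prev ⊥ | push {}
  [5] u=4 | in [-2,-1] | out [-3,3] | prev [-2,3] | push {1}
  [6] u=5 | in [-3,1] | out [-3,1] | prev ⊥ | push {3,4}
  [7] u=1 | in [-3,3] | out [-3,1] | ==
  [8] u=3 | in [-3,1] | out [-1,3] | ==
  [9] u=4 | in [-3,1] | out [-3,3] | ==

Converged values:
  [0] [-2,-1]
  [1] [-3,1]
  [2] [-2,-1]
  [3] [-1,3]
  [4] [-3,3]
  [5] [-3,1]

[-3,1]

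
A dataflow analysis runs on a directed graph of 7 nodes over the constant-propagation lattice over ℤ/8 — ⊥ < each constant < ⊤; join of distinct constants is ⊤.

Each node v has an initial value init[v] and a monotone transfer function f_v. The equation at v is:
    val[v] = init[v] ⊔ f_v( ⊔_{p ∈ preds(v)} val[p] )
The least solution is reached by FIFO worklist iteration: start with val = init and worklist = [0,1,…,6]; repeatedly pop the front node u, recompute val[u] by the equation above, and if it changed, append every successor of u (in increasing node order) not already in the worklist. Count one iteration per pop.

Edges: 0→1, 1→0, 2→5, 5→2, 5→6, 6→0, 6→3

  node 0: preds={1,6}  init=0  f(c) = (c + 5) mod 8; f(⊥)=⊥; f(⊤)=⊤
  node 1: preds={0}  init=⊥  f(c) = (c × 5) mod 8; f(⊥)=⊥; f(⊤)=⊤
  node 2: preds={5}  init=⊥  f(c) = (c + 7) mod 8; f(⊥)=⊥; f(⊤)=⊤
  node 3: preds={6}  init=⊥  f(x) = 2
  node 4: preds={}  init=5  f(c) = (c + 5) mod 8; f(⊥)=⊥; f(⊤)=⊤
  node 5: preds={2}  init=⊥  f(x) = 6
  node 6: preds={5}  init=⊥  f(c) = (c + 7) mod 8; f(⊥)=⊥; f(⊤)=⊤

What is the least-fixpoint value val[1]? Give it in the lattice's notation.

⊤

Iteration log — 13 steps:
  step 1. node 0  ⊔preds=⊥  new=0  stable
  step 2. node 1  ⊔preds=0  new=0  old=⊥  +wl: 0
  step 3. node 2  ⊔preds=⊥  new=⊥  stable
  step 4. node 3  ⊔preds=⊥  new=2  old=⊥  +wl: 
  step 5. node 4  ⊔preds=⊥  new=5  stable
  step 6. node 5  ⊔preds=⊥  new=6  old=⊥  +wl: 2
  step 7. node 6  ⊔preds=6  new=5  old=⊥  +wl: 3
  step 8. node 0  ⊔preds=⊤  new=⊤  old=0  +wl: 1
  step 9. node 2  ⊔preds=6  new=5  old=⊥  +wl: 5
  step 10. node 3  ⊔preds=5  new=2  stable
  step 11. node 1  ⊔preds=⊤  new=⊤  old=0  +wl: 0
  step 12. node 5  ⊔preds=5  new=6  stable
  step 13. node 0  ⊔preds=⊤  new=⊤  stable

Least fixpoint reached:
  node 0: ⊤
  node 1: ⊤
  node 2: 5
  node 3: 2
  node 4: 5
  node 5: 6
  node 6: 5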